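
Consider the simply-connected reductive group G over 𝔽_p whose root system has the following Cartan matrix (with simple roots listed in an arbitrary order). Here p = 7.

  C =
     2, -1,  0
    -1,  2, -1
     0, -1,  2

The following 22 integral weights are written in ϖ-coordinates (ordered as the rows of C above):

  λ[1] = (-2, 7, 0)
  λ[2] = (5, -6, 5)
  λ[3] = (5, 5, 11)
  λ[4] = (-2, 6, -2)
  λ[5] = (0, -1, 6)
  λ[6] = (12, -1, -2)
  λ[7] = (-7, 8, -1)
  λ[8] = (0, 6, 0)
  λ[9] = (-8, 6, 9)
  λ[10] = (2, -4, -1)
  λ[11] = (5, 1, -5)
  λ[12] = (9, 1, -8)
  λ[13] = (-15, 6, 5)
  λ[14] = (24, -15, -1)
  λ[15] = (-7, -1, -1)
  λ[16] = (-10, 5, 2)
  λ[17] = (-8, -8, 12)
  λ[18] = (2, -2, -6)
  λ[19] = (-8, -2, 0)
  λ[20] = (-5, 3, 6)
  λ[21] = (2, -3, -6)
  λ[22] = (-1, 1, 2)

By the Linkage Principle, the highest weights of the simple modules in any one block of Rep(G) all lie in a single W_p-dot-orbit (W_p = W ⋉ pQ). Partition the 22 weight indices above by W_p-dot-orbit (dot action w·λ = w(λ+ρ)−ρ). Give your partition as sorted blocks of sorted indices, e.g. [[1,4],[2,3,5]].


Dynkin diagram of C (from the 4 off-diagonal −1 entries): A_3.

Alcove-folded reps (p=7, 22 weights, presented ϖ-order):

  λ_1 → (1, 5, 1) · λ_2 → (1, 5, 1) · λ_3 → (3, 2, 1) · λ_4 → (1, 5, 1) · λ_5 → (0, 0, 6) · λ_6 → (1, 5, 1) · λ_7 → (4, 1, 2) · λ_8 → (1, 5, 1) · λ_9 → (0, 0, 3) · λ_10 → (0, 0, 3) · λ_11 → (3, 2, 1) · λ_12 → (0, 2, 3) · λ_13 → (0, 0, 6) · λ_14 → (0, 0, 3) · λ_15 → (0, 0, 6) · λ_16 → (4, 1, 2) · λ_17 → (0, 0, 6) · λ_18 → (3, 2, 1) · λ_19 → (0, 0, 6) · λ_20 → (0, 0, 3) · λ_21 → (4, 1, 2) · λ_22 → (0, 2, 3)

The 22 indices split into 6 linkage classes (same alcove rep ⇔ same W_7-dot-orbit):

[[1, 2, 4, 6, 8], [3, 11, 18], [5, 13, 15, 17, 19], [7, 16, 21], [9, 10, 14, 20], [12, 22]]


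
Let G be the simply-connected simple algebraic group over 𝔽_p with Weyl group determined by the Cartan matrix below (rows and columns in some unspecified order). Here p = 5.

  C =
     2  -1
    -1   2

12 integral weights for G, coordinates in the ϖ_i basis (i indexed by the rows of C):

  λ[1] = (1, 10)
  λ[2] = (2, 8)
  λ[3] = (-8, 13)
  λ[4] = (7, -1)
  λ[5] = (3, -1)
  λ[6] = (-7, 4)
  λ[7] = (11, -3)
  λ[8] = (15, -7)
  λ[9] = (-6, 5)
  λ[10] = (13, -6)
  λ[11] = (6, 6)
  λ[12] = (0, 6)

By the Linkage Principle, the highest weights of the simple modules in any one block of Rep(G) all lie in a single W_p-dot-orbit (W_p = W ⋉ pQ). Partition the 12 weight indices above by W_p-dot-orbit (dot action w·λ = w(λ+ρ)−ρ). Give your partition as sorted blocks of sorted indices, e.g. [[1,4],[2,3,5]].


Dynkin diagram of C (from the 2 off-diagonal −1 entries): A_2.

Folding the 12 weights λ_j+ρ into Ā_5 (reps in the given 2-coord order):

    [1] (2, 2)
    [2] (2, 2)
    [3] (2, 2)
    [4] (2, 3)
    [5] (4, 0)
    [6] (4, 0)
    [7] (2, 3)
    [8] (4, 0)
    [9] (4, 0)
    [10] (4, 0)
    [11] (2, 2)
    [12] (2, 2)

3 distinct reps among the 12 weights ⇒ 3 W_5-linkage classes:

[[1, 2, 3, 11, 12], [4, 7], [5, 6, 8, 9, 10]]


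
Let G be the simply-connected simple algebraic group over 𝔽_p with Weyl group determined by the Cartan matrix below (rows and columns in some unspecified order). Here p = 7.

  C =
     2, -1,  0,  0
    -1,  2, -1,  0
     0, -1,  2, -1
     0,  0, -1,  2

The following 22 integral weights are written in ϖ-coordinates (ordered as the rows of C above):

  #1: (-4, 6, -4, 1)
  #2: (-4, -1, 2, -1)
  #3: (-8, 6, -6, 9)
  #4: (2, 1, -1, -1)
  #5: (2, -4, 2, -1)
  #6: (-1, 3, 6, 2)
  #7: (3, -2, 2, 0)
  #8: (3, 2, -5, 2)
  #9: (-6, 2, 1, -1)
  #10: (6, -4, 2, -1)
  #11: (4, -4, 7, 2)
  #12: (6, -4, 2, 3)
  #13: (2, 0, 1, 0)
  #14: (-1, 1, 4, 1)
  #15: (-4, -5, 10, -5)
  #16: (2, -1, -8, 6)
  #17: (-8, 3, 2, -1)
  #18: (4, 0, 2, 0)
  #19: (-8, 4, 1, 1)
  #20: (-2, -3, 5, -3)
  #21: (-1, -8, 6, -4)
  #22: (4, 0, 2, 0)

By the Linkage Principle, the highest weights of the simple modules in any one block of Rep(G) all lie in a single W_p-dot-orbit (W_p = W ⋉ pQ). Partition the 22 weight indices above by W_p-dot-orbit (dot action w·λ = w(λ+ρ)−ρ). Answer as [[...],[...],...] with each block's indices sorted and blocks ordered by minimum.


Dynkin diagram of C (from the 6 off-diagonal −1 entries): A_4.

Alcove-folded reps (p=7, 22 weights, presented ϖ-order):

  λ_1+ρ ↦ (3, 1, 2, 1) · λ_2+ρ ↦ (0, 3, 0, 0) · λ_3+ρ ↦ (3, 2, 0, 0) · λ_4+ρ ↦ (3, 2, 0, 0) · λ_5+ρ ↦ (0, 3, 0, 0) · λ_6+ρ ↦ (0, 3, 0, 0) · λ_7+ρ ↦ (3, 1, 2, 1) · λ_8+ρ ↦ (3, 1, 2, 1) · λ_9+ρ ↦ (3, 2, 0, 0) · λ_10+ρ ↦ (4, 3, 0, 0) · λ_11+ρ ↦ (2, 1, 1, 2) · λ_12+ρ ↦ (0, 3, 0, 0) · λ_13+ρ ↦ (3, 1, 2, 1) · λ_14+ρ ↦ (2, 0, 5, 0) · λ_15+ρ ↦ (0, 3, 0, 0) · λ_16+ρ ↦ (4, 3, 0, 0) · λ_17+ρ ↦ (4, 3, 0, 0) · λ_18+ρ ↦ (2, 1, 1, 2) · λ_19+ρ ↦ (3, 2, 0, 0) · λ_20+ρ ↦ (2, 1, 1, 2) · λ_21+ρ ↦ (4, 3, 0, 0) · λ_22+ρ ↦ (2, 1, 1, 2)

Grouping the 22 weights by Ā_7-representative: 6 linkage classes.

[[1, 7, 8, 13], [2, 5, 6, 12, 15], [3, 4, 9, 19], [10, 16, 17, 21], [11, 18, 20, 22], [14]]


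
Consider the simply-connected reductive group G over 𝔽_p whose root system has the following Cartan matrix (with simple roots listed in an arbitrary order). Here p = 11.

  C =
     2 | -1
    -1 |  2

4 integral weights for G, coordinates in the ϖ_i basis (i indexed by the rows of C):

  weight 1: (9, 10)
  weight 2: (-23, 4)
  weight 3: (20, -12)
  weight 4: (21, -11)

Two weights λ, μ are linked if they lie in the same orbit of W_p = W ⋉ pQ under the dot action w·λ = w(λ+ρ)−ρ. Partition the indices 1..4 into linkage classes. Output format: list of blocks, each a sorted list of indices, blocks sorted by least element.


C ↔ A_2 under row/col permutation; |W(A_2)| = 6.

W_11-reps of the 4 weights in Ā_11 (same 2-coord order as C):

  λ_1 → (0, 1) · λ_2 → (6, 0) · λ_3 → (0, 1) · λ_4 → (0, 1)

Linkage partition of the 4 weights (2 classes, p=11):

[[1, 3, 4], [2]]


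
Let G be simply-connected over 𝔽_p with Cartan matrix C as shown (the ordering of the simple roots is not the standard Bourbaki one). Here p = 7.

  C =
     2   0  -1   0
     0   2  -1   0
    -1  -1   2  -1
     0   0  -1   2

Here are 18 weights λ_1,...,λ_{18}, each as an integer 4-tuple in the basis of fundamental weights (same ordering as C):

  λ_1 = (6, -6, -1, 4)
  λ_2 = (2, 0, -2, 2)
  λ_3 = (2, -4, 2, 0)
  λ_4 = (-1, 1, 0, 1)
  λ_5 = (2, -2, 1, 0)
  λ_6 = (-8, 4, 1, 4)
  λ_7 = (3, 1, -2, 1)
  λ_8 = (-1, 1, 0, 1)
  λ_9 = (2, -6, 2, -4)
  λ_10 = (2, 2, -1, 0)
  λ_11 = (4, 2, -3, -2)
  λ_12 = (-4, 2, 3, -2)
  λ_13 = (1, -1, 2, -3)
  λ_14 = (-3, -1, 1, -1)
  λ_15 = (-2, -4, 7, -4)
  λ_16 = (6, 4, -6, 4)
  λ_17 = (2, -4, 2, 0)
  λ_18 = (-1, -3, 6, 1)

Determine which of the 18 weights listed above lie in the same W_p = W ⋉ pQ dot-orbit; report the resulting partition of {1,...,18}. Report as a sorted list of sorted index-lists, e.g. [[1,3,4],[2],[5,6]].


Type D_4, rank 4, |W|=192; reorder rows/cols to standard.

W_7-reps of the 18 weights in Ā_7 (same 4-coord order as C):

  λ_1 → (2, 0, 0, 0)
  λ_2 → (2, 0, 1, 2)
  λ_3 → (3, 3, 0, 1)
  λ_4 → (0, 2, 1, 2)
  λ_5 → (3, 1, 1, 1)
  λ_6 → (2, 0, 0, 0)
  λ_7 → (3, 1, 1, 1)
  λ_8 → (0, 2, 1, 2)
  λ_9 → (2, 0, 1, 2)
  λ_10 → (3, 3, 0, 1)
  λ_11 → (2, 0, 1, 2)
  λ_12 → (3, 3, 0, 1)
  λ_13 → (2, 0, 1, 2)
  λ_14 → (2, 0, 0, 0)
  λ_15 → (0, 2, 1, 2)
  λ_16 → (2, 0, 0, 0)
  λ_17 → (3, 3, 0, 1)
  λ_18 → (2, 0, 0, 0)

The 18 indices split into 5 linkage classes (same alcove rep ⇔ same W_7-dot-orbit):

[[1, 6, 14, 16, 18], [2, 9, 11, 13], [3, 10, 12, 17], [4, 8, 15], [5, 7]]


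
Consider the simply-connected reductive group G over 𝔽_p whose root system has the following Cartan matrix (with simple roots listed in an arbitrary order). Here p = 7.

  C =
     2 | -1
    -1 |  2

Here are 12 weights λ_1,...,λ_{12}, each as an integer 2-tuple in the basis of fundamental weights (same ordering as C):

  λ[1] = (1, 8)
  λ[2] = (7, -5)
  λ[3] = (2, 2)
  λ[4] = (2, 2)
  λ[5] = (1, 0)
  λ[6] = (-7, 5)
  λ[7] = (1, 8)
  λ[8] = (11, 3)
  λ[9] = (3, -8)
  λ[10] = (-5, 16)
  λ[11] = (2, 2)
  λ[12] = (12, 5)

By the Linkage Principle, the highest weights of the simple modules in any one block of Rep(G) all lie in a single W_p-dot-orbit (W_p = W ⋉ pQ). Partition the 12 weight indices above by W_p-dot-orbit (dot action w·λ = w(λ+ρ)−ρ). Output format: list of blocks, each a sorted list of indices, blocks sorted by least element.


Cartan matrix: type A_2 (|W|=6); un-permuting the 2 rows.

W_7-reps of the 12 weights in Ā_7 (same 2-coord order as C):

  λ_1 → (2, 3)
  λ_2 → (3, 3)
  λ_3 → (3, 3)
  λ_4 → (3, 3)
  λ_5 → (2, 1)
  λ_6 → (6, 0)
  λ_7 → (2, 3)
  λ_8 → (2, 3)
  λ_9 → (3, 4)
  λ_10 → (3, 3)
  λ_11 → (3, 3)
  λ_12 → (5, 1)

Partition of {1..12} into 6 W_7-dot-orbits:

[[1, 7, 8], [2, 3, 4, 10, 11], [5], [6], [9], [12]]


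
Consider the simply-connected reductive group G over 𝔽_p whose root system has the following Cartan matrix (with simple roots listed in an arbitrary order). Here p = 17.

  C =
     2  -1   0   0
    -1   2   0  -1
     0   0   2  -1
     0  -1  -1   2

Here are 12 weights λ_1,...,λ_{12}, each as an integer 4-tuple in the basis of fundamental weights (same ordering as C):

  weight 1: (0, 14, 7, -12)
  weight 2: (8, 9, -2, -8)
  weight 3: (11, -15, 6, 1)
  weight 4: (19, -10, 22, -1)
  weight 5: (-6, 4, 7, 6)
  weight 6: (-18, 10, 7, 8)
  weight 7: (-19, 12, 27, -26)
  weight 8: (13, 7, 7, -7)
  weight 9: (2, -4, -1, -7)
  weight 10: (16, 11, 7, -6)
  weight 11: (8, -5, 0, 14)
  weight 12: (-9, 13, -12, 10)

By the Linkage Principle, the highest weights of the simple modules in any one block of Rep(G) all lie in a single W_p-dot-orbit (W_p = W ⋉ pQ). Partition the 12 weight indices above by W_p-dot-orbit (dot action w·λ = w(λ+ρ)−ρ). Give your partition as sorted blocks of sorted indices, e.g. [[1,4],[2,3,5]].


Cartan matrix: type A_4 (|W|=120); un-permuting the 4 rows.

Each λ_j+ρ reduced to Ā_17; 4-tuples below use C's row order:

    λ_1+ρ ↦ (1, 4, 3, 8)
    λ_2+ρ ↦ (7, 2, 5, 1)
    λ_3+ρ ↦ (2, 0, 5, 7)
    λ_4+ρ ↦ (0, 6, 3, 0)
    λ_5+ρ ↦ (2, 0, 5, 7)
    λ_6+ρ ↦ (0, 6, 3, 0)
    λ_7+ρ ↦ (1, 4, 3, 8)
    λ_8+ρ ↦ (7, 2, 5, 1)
    λ_9+ρ ↦ (0, 6, 3, 0)
    λ_10+ρ ↦ (2, 0, 5, 7)
    λ_11+ρ ↦ (1, 4, 3, 8)
    λ_12+ρ ↦ (0, 6, 3, 0)

The 12 indices split into 4 linkage classes (same alcove rep ⇔ same W_17-dot-orbit):

[[1, 7, 11], [2, 8], [3, 5, 10], [4, 6, 9, 12]]


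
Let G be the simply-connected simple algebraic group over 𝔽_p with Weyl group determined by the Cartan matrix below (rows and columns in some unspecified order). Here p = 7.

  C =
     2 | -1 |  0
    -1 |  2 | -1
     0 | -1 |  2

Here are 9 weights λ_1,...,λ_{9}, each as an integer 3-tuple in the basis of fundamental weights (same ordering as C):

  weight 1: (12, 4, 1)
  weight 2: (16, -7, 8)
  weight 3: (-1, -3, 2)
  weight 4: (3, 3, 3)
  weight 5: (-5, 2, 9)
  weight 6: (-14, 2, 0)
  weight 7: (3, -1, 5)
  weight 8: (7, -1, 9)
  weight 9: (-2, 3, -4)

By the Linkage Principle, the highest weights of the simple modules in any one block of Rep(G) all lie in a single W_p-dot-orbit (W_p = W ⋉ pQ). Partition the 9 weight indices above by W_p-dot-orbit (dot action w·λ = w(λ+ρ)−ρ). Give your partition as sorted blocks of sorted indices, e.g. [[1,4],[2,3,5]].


Dynkin diagram of C (from the 4 off-diagonal −1 entries): A_3.

Each λ_j+ρ reduced to Ā_7; 3-tuples below use C's row order:

    λ_1 → (2, 0, 1)
    λ_2 → (1, 2, 1)
    λ_3 → (2, 0, 1)
    λ_4 → (1, 2, 1)
    λ_5 → (1, 2, 1)
    λ_6 → (1, 2, 1)
    λ_7 → (1, 0, 3)
    λ_8 → (1, 0, 3)
    λ_9 → (1, 0, 3)

The 9 indices split into 3 linkage classes (same alcove rep ⇔ same W_7-dot-orbit):

[[1, 3], [2, 4, 5, 6], [7, 8, 9]]


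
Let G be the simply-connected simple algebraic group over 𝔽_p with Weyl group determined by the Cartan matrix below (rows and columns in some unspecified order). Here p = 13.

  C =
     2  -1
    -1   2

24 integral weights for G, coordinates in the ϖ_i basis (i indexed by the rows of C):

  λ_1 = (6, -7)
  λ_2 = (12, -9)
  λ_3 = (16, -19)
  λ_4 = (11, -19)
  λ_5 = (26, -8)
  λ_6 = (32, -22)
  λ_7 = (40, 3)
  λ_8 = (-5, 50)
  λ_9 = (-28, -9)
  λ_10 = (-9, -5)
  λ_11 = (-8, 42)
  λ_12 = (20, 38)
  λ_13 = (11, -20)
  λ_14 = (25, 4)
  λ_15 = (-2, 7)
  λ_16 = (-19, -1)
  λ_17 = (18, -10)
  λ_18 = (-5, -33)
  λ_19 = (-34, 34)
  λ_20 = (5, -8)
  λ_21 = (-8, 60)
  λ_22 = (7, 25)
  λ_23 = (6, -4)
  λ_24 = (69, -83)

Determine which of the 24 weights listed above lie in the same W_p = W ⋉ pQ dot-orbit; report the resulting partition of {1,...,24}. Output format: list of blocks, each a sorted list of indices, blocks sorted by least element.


A_2 Cartan matrix, 2 simple roots permuted; ρ=(1,1).

Each λ_j+ρ reduced to Ā_13; 2-tuples below use C's row order:

  λ_1+ρ ↦ (1, 6);  λ_2+ρ ↦ (5, 8);  λ_3+ρ ↦ (4, 8);  λ_4+ρ ↦ (1, 7);  λ_5+ρ ↦ (1, 6);  λ_6+ρ ↦ (1, 7);  λ_7+ρ ↦ (2, 4);  λ_8+ρ ↦ (4, 8);  λ_9+ρ ↦ (4, 8);  λ_10+ρ ↦ (4, 8);  λ_11+ρ ↦ (4, 3);  λ_12+ρ ↦ (5, 8);  λ_13+ρ ↦ (1, 6);  λ_14+ρ ↦ (5, 8);  λ_15+ρ ↦ (1, 7);  λ_16+ρ ↦ (5, 8);  λ_17+ρ ↦ (4, 3);  λ_18+ρ ↦ (4, 3);  λ_19+ρ ↦ (2, 4);  λ_20+ρ ↦ (1, 6);  λ_21+ρ ↦ (2, 4);  λ_22+ρ ↦ (5, 8);  λ_23+ρ ↦ (4, 3);  λ_24+ρ ↦ (4, 8)

Linkage partition of the 24 weights (6 classes, p=13):

[[1, 5, 13, 20], [2, 12, 14, 16, 22], [3, 8, 9, 10, 24], [4, 6, 15], [7, 19, 21], [11, 17, 18, 23]]


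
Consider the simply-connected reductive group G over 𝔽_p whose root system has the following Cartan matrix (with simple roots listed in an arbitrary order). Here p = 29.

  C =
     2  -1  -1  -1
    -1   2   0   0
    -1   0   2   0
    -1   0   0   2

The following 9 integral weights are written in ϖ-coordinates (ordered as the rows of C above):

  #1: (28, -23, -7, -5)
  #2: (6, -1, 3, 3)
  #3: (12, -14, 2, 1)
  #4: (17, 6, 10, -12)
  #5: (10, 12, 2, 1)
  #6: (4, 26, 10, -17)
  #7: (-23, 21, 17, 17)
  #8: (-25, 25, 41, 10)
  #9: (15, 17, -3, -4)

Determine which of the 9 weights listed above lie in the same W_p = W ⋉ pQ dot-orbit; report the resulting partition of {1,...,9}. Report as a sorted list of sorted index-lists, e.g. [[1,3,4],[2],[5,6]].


Root system D_4: the 4×4 matrix C matches after relabeling.

Folding the 9 weights λ_j+ρ into Ā_29 (reps in the given 4-coord order):

  1: (3, 19, 3, 1) · 2: (7, 0, 4, 4) · 3: (0, 13, 3, 2) · 4: (7, 0, 4, 4) · 5: (0, 13, 3, 2) · 6: (0, 13, 3, 2) · 7: (7, 0, 4, 4) · 8: (0, 13, 3, 2) · 9: (0, 13, 3, 2)

Grouping the 9 weights by Ā_29-representative: 3 linkage classes.

[[1], [2, 4, 7], [3, 5, 6, 8, 9]]


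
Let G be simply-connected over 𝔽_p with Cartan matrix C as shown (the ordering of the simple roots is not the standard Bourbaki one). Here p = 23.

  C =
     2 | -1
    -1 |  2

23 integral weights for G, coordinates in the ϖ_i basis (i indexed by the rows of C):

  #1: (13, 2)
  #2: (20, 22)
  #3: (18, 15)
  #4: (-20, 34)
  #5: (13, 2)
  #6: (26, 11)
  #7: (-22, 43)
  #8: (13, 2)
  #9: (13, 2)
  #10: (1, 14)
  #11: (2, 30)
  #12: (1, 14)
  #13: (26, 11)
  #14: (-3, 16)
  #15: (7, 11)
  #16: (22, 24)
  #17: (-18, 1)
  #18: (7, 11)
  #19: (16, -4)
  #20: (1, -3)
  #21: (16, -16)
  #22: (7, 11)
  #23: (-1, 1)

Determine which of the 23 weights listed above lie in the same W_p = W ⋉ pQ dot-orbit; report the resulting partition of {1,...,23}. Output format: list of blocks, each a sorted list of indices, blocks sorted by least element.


Root system A_2: the 2×2 matrix C matches after relabeling.

λ_j+ρ reflected into Ā_23 (⟨·,θ^∨⟩≤23); 2-tuples as given:

  λ_1 → (14, 3)
  λ_2 → (0, 2)
  λ_3 → (7, 4)
  λ_4 → (7, 4)
  λ_5 → (14, 3)
  λ_6 → (7, 4)
  λ_7 → (0, 2)
  λ_8 → (14, 3)
  λ_9 → (14, 3)
  λ_10 → (2, 15)
  λ_11 → (8, 12)
  λ_12 → (2, 15)
  λ_13 → (7, 4)
  λ_14 → (2, 15)
  λ_15 → (8, 12)
  λ_16 → (0, 2)
  λ_17 → (2, 15)
  λ_18 → (8, 12)
  λ_19 → (14, 3)
  λ_20 → (0, 2)
  λ_21 → (2, 15)
  λ_22 → (8, 12)
  λ_23 → (0, 2)

These 23 weights hit 5 W_23-dot-orbits; sizes (5, 5, 4, 5, 4):

[[1, 5, 8, 9, 19], [2, 7, 16, 20, 23], [3, 4, 6, 13], [10, 12, 14, 17, 21], [11, 15, 18, 22]]


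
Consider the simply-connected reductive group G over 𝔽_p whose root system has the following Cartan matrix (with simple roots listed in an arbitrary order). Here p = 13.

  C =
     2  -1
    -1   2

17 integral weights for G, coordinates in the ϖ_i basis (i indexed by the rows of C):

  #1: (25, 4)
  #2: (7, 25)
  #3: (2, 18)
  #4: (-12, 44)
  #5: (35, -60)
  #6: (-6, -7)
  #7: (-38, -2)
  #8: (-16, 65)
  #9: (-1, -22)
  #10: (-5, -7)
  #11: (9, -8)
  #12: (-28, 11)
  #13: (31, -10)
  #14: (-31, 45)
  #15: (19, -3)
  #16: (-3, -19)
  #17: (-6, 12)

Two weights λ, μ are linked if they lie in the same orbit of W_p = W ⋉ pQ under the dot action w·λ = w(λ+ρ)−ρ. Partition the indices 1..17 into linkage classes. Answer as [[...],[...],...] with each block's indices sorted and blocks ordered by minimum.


Root system A_2: the 2×2 matrix C matches after relabeling.

λ_j+ρ reflected into Ā_13 (⟨·,θ^∨⟩≤13); 2-tuples as given:

    λ_1 → (5, 8)
    λ_2 → (5, 8)
    λ_3 → (6, 4)
    λ_4 → (6, 5)
    λ_5 → (3, 7)
    λ_6 → (6, 5)
    λ_7 → (1, 1)
    λ_8 → (1, 1)
    λ_9 → (5, 8)
    λ_10 → (6, 4)
    λ_11 → (3, 7)
    λ_12 → (1, 1)
    λ_13 → (6, 4)
    λ_14 → (6, 4)
    λ_15 → (6, 5)
    λ_16 → (6, 5)
    λ_17 → (5, 8)

5 distinct reps among the 17 weights ⇒ 5 W_13-linkage classes:

[[1, 2, 9, 17], [3, 10, 13, 14], [4, 6, 15, 16], [5, 11], [7, 8, 12]]


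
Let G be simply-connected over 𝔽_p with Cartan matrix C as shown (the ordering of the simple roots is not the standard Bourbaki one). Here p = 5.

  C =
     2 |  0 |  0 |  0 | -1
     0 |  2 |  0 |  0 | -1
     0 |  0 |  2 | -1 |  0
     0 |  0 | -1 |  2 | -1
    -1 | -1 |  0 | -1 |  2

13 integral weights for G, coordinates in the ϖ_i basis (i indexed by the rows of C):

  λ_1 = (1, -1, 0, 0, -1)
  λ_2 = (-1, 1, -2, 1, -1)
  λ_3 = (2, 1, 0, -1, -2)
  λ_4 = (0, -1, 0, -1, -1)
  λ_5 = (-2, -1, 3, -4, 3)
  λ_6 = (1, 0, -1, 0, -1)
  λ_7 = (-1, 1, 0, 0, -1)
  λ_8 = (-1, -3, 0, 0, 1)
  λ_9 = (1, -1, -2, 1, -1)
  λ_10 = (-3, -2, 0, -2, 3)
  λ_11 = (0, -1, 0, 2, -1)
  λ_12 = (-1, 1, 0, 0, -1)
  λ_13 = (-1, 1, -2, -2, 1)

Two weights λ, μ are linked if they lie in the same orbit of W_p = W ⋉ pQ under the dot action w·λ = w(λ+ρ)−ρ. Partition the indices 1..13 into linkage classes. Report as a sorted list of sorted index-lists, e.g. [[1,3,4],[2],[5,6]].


Dynkin diagram of C (from the 8 off-diagonal −1 entries): D_5.

λ_j+ρ reflected into Ā_5 (⟨·,θ^∨⟩≤5); 5-tuples as given:

  1: (2, 0, 1, 1, 0);  2: (0, 2, 1, 1, 0);  3: (2, 1, 0, 1, 0);  4: (1, 0, 1, 0, 0);  5: (1, 0, 1, 0, 0);  6: (2, 1, 0, 1, 0);  7: (0, 2, 1, 1, 0);  8: (0, 2, 1, 1, 0);  9: (2, 0, 1, 1, 0);  10: (2, 1, 0, 1, 0);  11: (1, 0, 1, 0, 0);  12: (0, 2, 1, 1, 0);  13: (0, 2, 1, 1, 0)

Linkage partition of the 13 weights (4 classes, p=5):

[[1, 9], [2, 7, 8, 12, 13], [3, 6, 10], [4, 5, 11]]


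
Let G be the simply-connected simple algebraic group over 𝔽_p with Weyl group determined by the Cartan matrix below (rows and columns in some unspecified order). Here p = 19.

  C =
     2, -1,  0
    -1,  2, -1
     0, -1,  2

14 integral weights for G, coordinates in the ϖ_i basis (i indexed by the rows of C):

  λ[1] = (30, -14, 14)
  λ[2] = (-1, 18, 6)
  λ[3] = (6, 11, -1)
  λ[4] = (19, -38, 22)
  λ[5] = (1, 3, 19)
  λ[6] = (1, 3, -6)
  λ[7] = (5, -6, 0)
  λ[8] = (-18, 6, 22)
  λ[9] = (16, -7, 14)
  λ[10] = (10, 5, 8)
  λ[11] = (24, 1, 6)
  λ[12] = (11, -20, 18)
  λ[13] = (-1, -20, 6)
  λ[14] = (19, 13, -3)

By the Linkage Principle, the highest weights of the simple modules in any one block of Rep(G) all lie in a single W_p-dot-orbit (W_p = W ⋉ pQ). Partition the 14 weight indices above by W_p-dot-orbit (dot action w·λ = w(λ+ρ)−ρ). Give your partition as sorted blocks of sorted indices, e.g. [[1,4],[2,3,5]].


Cartan matrix: type A_3 (|W|=24); un-permuting the 3 rows.

Each λ_j+ρ reduced to Ā_19; 3-tuples below use C's row order:

  [1] (4, 1, 12)
  [2] (7, 12, 0)
  [3] (7, 12, 0)
  [4] (1, 1, 4)
  [5] (4, 1, 12)
  [6] (1, 1, 4)
  [7] (1, 1, 4)
  [8] (4, 6, 2)
  [9] (4, 6, 2)
  [10] (4, 6, 2)
  [11] (4, 6, 2)
  [12] (7, 12, 0)
  [13] (7, 12, 0)
  [14] (4, 1, 12)

Partition of {1..14} into 4 W_19-dot-orbits:

[[1, 5, 14], [2, 3, 12, 13], [4, 6, 7], [8, 9, 10, 11]]


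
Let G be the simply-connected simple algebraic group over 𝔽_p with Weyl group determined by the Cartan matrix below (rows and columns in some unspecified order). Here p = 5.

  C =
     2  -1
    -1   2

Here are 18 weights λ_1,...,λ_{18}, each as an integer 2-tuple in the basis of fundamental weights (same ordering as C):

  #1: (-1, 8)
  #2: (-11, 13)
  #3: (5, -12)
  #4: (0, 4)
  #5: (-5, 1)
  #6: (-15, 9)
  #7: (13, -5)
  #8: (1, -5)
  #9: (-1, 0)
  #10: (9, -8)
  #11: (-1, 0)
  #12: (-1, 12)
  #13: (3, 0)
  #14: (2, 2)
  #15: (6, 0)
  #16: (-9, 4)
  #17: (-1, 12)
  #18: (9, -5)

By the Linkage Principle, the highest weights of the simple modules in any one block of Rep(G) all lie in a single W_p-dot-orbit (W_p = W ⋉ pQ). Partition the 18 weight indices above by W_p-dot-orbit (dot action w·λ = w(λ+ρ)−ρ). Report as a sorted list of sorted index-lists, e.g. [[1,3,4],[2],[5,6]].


A_2 Cartan matrix, 2 simple roots permuted; ρ=(1,1).

Alcove-folded reps (p=5, 18 weights, presented ϖ-order):

  [1] (4, 1)
  [2] (4, 1)
  [3] (0, 1)
  [4] (0, 4)
  [5] (2, 2)
  [6] (4, 1)
  [7] (4, 1)
  [8] (2, 2)
  [9] (0, 1)
  [10] (2, 0)
  [11] (0, 1)
  [12] (2, 0)
  [13] (4, 1)
  [14] (2, 2)
  [15] (2, 2)
  [16] (2, 0)
  [17] (2, 0)
  [18] (0, 1)

Linkage partition of the 18 weights (5 classes, p=5):

[[1, 2, 6, 7, 13], [3, 9, 11, 18], [4], [5, 8, 14, 15], [10, 12, 16, 17]]


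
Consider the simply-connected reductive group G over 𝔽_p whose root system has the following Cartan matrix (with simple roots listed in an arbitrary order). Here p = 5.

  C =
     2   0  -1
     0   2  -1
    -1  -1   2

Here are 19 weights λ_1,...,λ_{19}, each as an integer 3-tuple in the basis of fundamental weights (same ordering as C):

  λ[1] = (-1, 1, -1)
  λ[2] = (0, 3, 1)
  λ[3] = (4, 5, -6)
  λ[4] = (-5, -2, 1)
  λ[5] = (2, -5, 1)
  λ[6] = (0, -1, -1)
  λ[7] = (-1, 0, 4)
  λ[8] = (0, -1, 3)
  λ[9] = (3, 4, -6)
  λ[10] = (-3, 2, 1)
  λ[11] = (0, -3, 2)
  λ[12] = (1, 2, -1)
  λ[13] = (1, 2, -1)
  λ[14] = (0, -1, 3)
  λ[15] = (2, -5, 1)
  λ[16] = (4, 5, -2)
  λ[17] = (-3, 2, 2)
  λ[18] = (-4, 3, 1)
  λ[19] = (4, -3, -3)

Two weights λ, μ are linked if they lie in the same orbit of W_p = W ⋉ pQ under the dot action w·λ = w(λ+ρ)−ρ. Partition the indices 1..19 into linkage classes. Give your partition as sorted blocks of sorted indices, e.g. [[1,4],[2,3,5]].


C ↔ A_3 under row/col permutation; |W(A_3)| = 24.

W_5-reps of the 19 weights in Ā_5 (same 3-coord order as C):

  1: (0, 2, 0);  2: (1, 2, 1);  3: (1, 0, 4);  4: (1, 2, 1);  5: (1, 2, 2);  6: (1, 0, 0);  7: (1, 0, 4);  8: (1, 0, 4);  9: (1, 0, 4);  10: (2, 3, 0);  11: (1, 2, 1);  12: (2, 3, 0);  13: (2, 3, 0);  14: (1, 0, 4);  15: (1, 2, 2);  16: (1, 0, 0);  17: (1, 2, 1);  18: (1, 2, 1);  19: (1, 2, 2)

6 distinct reps among the 19 weights ⇒ 6 W_5-linkage classes:

[[1], [2, 4, 11, 17, 18], [3, 7, 8, 9, 14], [5, 15, 19], [6, 16], [10, 12, 13]]


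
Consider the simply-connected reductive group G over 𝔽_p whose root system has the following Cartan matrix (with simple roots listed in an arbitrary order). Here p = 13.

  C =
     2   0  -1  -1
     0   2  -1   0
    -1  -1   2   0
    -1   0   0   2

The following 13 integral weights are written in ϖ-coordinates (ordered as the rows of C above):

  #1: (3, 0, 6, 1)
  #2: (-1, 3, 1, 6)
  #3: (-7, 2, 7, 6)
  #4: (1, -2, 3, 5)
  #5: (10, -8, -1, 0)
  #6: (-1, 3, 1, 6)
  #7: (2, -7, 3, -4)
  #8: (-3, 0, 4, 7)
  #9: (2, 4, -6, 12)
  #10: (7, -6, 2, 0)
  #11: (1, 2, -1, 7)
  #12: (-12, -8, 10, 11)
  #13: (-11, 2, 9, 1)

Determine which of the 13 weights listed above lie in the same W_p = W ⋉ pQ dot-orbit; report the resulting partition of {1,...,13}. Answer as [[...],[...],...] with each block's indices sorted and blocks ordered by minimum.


Cartan matrix: type A_4 (|W|=120); un-permuting the 4 rows.

W_13-reps of the 13 weights in Ā_13 (same 4-coord order as C):

  λ_1+ρ ↦ (4, 0, 7, 1);  λ_2+ρ ↦ (0, 4, 2, 7);  λ_3+ρ ↦ (6, 3, 2, 1);  λ_4+ρ ↦ (2, 1, 3, 6);  λ_5+ρ ↦ (4, 0, 7, 1);  λ_6+ρ ↦ (0, 4, 2, 7);  λ_7+ρ ↦ (2, 4, 0, 1);  λ_8+ρ ↦ (2, 1, 3, 6);  λ_9+ρ ↦ (2, 3, 0, 8);  λ_10+ρ ↦ (6, 3, 2, 1);  λ_11+ρ ↦ (2, 3, 0, 8);  λ_12+ρ ↦ (4, 0, 7, 1);  λ_13+ρ ↦ (2, 3, 0, 8)

Linkage partition of the 13 weights (6 classes, p=13):

[[1, 5, 12], [2, 6], [3, 10], [4, 8], [7], [9, 11, 13]]


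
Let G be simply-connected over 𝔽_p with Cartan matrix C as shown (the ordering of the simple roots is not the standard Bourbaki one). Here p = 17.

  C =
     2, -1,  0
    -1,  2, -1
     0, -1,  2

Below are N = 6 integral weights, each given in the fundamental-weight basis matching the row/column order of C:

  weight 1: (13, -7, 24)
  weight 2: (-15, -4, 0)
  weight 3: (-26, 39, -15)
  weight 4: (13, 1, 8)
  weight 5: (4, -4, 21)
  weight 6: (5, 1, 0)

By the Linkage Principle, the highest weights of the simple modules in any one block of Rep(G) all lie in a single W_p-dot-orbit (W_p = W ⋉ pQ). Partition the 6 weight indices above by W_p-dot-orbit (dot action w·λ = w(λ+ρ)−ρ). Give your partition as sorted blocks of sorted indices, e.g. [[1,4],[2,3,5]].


C ↔ A_3 under row/col permutation; |W(A_3)| = 24.

Each λ_j+ρ reduced to Ā_17; 3-tuples below use C's row order:

  λ_1+ρ ↦ (6, 2, 1);  λ_2+ρ ↦ (1, 2, 14);  λ_3+ρ ↦ (6, 2, 1);  λ_4+ρ ↦ (6, 2, 1);  λ_5+ρ ↦ (3, 2, 10);  λ_6+ρ ↦ (6, 2, 1)

Grouping the 6 weights by Ā_17-representative: 3 linkage classes.

[[1, 3, 4, 6], [2], [5]]


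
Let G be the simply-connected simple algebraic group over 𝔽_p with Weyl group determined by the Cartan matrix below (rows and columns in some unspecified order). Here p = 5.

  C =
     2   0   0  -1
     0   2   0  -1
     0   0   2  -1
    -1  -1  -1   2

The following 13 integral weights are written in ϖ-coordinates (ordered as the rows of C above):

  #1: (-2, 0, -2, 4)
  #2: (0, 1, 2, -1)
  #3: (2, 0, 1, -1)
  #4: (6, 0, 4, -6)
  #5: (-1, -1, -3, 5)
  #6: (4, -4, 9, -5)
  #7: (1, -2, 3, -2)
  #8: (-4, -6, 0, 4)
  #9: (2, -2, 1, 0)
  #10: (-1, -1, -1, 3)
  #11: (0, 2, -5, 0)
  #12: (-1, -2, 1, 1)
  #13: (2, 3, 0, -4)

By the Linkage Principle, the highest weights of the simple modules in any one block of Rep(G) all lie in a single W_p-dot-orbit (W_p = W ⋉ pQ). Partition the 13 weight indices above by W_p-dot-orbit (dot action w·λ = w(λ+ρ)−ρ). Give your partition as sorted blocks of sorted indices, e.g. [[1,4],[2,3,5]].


Root system D_4: the 4×4 matrix C matches after relabeling.

Ā_5 reps of the 13 weights (D_4, coords as presented):

  1: (0, 0, 0, 1) · 2: (0, 1, 2, 1) · 3: (2, 0, 1, 1) · 4: (0, 2, 2, 0) · 5: (0, 0, 0, 1) · 6: (2, 0, 1, 1) · 7: (0, 1, 2, 1) · 8: (0, 2, 2, 0) · 9: (2, 0, 1, 1) · 10: (0, 0, 0, 1) · 11: (2, 0, 1, 1) · 12: (0, 1, 2, 1) · 13: (0, 1, 2, 1)

The 13 indices split into 4 linkage classes (same alcove rep ⇔ same W_5-dot-orbit):

[[1, 5, 10], [2, 7, 12, 13], [3, 6, 9, 11], [4, 8]]


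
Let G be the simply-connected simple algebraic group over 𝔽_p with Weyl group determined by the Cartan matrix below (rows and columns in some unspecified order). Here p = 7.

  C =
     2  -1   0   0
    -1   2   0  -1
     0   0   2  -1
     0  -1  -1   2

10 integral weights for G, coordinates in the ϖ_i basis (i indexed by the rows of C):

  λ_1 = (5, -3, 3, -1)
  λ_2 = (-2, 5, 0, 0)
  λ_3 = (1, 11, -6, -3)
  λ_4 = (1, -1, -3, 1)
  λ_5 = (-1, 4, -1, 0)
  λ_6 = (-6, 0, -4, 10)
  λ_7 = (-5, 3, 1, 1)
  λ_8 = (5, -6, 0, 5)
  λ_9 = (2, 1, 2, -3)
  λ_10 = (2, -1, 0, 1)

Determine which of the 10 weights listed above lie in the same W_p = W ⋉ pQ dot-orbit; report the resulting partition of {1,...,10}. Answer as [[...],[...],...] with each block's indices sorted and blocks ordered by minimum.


C ↔ A_4 under row/col permutation; |W(A_4)| = 120.

W_7-reps of the 10 weights in Ā_7 (same 4-coord order as C):

  [1] (3, 0, 1, 2) · [2] (0, 5, 0, 1) · [3] (2, 0, 2, 0) · [4] (2, 0, 2, 0) · [5] (0, 5, 0, 1) · [6] (3, 0, 1, 2) · [7] (3, 0, 1, 2) · [8] (0, 5, 0, 1) · [9] (3, 0, 1, 2) · [10] (3, 0, 1, 2)

Partition of {1..10} into 3 W_7-dot-orbits:

[[1, 6, 7, 9, 10], [2, 5, 8], [3, 4]]


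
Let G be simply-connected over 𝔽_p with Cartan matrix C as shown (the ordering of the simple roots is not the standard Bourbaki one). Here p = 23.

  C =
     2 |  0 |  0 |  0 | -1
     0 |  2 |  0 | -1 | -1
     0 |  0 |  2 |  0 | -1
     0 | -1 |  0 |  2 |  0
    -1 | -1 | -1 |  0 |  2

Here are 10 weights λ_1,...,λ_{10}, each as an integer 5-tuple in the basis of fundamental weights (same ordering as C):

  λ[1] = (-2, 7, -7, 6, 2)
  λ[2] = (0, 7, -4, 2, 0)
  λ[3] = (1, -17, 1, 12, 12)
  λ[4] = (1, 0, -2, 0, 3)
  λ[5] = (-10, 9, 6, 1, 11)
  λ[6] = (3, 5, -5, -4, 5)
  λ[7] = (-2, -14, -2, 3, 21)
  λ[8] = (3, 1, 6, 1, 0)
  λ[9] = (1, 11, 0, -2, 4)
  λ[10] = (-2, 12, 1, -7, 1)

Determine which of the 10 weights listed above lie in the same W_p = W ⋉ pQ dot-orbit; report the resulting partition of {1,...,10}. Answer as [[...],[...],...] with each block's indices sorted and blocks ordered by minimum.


Cartan matrix: type D_5 (|W|=1920); un-permuting the 5 rows.

Alcove-folded reps (p=23, 10 weights, presented ϖ-order):

  λ_1+ρ ↦ (3, 4, 2, 7, 1);  λ_2+ρ ↦ (1, 6, 1, 3, 1);  λ_3+ρ ↦ (1, 6, 1, 3, 1);  λ_4+ρ ↦ (2, 1, 1, 1, 3);  λ_5+ρ ↦ (1, 6, 1, 3, 1);  λ_6+ρ ↦ (4, 3, 4, 3, 2);  λ_7+ρ ↦ (1, 6, 1, 3, 1);  λ_8+ρ ↦ (4, 2, 7, 2, 1);  λ_9+ρ ↦ (2, 1, 1, 1, 3);  λ_10+ρ ↦ (1, 5, 2, 6, 1)

These 10 weights hit 6 W_23-dot-orbits; sizes (1, 4, 2, 1, 1, 1):

[[1], [2, 3, 5, 7], [4, 9], [6], [8], [10]]


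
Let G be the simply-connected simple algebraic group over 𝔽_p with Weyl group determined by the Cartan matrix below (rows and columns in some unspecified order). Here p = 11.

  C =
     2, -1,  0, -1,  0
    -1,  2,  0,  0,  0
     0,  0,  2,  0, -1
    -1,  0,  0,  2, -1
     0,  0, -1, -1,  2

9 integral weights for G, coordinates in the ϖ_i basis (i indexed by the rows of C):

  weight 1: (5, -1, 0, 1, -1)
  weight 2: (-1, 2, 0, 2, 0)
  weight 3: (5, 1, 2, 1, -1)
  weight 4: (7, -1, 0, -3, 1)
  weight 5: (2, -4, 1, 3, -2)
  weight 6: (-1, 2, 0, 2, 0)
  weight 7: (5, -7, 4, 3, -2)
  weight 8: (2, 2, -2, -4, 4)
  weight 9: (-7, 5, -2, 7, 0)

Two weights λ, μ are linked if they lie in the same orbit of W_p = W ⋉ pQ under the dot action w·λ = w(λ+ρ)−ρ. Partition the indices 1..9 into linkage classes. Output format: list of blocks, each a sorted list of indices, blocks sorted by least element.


C ↔ A_5 under row/col permutation; |W(A_5)| = 720.

Each λ_j+ρ reduced to Ā_11; 5-tuples below use C's row order:

  λ_1 → (6, 0, 1, 2, 0)
  λ_2 → (0, 3, 1, 3, 1)
  λ_3 → (6, 0, 1, 2, 0)
  λ_4 → (6, 0, 1, 2, 0)
  λ_5 → (0, 3, 1, 3, 1)
  λ_6 → (0, 3, 1, 3, 1)
  λ_7 → (0, 3, 1, 3, 1)
  λ_8 → (0, 3, 1, 3, 1)
  λ_9 → (6, 0, 1, 2, 0)

2 distinct reps among the 9 weights ⇒ 2 W_11-linkage classes:

[[1, 3, 4, 9], [2, 5, 6, 7, 8]]


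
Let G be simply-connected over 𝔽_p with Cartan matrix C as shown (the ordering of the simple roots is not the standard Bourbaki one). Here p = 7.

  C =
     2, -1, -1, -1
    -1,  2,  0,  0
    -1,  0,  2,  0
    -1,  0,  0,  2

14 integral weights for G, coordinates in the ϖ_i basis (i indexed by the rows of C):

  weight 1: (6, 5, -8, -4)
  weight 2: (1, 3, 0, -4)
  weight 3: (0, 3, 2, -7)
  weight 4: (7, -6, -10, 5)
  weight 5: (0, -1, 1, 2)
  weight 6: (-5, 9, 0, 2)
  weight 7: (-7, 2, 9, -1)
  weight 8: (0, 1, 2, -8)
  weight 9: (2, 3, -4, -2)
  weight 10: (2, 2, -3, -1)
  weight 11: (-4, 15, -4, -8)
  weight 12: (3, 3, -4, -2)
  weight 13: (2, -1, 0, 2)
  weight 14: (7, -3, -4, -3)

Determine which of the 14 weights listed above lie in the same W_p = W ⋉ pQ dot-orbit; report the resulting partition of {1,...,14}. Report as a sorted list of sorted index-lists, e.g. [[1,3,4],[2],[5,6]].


C ↔ D_4 under row/col permutation; |W(D_4)| = 192.

Ā_7 reps of the 14 weights (D_4, coords as presented):

  [1] (0, 0, 1, 3) · [2] (1, 3, 0, 2) · [3] (1, 1, 2, 1) · [4] (1, 0, 0, 1) · [5] (1, 0, 2, 3) · [6] (1, 3, 0, 2) · [7] (0, 0, 1, 3) · [8] (1, 3, 2, 0) · [9] (1, 3, 2, 0) · [10] (1, 3, 2, 0) · [11] (1, 3, 2, 0) · [12] (1, 3, 2, 0) · [13] (0, 0, 1, 3) · [14] (1, 1, 2, 1)

Grouping the 14 weights by Ā_7-representative: 6 linkage classes.

[[1, 7, 13], [2, 6], [3, 14], [4], [5], [8, 9, 10, 11, 12]]


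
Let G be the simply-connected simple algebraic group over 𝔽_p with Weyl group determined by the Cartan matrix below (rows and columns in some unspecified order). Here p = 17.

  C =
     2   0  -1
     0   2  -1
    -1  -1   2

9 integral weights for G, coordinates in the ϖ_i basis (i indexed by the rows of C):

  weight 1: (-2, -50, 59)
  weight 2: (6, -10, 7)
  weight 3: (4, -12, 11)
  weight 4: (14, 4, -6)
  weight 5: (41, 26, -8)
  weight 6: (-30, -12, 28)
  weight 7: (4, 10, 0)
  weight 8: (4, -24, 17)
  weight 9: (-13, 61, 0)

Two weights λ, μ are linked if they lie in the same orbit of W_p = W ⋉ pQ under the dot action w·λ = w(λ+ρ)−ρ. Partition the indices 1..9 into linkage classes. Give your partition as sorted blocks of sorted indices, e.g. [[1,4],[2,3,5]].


A_3 Cartan matrix, 3 simple roots permuted; ρ=(1,1,1).

W_17-reps of the 9 weights in Ā_17 (same 3-coord order as C):

  λ_1 → (6, 8, 1)
  λ_2 → (6, 8, 1)
  λ_3 → (5, 11, 1)
  λ_4 → (10, 0, 5)
  λ_5 → (6, 7, 1)
  λ_6 → (5, 11, 1)
  λ_7 → (5, 11, 1)
  λ_8 → (5, 11, 1)
  λ_9 → (5, 11, 1)

Partition of {1..9} into 4 W_17-dot-orbits:

[[1, 2], [3, 6, 7, 8, 9], [4], [5]]


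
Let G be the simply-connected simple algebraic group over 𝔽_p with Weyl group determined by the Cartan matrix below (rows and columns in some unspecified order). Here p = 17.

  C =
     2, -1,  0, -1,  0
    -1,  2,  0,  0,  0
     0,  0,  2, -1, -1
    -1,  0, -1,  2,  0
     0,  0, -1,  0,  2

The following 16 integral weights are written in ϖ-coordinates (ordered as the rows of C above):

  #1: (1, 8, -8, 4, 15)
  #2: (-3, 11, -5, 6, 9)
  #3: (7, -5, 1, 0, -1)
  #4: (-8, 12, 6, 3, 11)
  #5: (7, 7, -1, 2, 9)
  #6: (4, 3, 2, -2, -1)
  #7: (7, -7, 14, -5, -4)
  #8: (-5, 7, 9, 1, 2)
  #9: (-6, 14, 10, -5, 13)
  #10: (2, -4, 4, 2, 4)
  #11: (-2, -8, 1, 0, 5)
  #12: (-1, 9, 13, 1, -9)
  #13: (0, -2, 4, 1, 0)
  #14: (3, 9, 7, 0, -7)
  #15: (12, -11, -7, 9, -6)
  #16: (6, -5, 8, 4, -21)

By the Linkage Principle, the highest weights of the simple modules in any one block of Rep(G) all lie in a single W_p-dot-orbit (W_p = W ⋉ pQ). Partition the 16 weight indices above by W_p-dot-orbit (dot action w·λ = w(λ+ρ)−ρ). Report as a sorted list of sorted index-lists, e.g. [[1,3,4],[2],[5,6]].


Cartan matrix: type A_5 (|W|=720); un-permuting the 5 rows.

λ_j+ρ reflected into Ā_17 (⟨·,θ^∨⟩≤17); 5-tuples as given:

  1: (0, 1, 5, 2, 1);  2: (2, 4, 4, 1, 0);  3: (4, 4, 2, 1, 0);  4: (2, 4, 4, 1, 0);  5: (4, 4, 2, 1, 0);  6: (4, 4, 2, 1, 0);  7: (2, 2, 8, 2, 1);  8: (2, 2, 8, 2, 1);  9: (4, 4, 2, 1, 0);  10: (0, 3, 5, 3, 5);  11: (0, 1, 5, 2, 1);  12: (0, 1, 5, 2, 1);  13: (0, 1, 5, 2, 1);  14: (4, 4, 2, 1, 0);  15: (2, 4, 4, 1, 0);  16: (0, 3, 5, 3, 5)

Partition of {1..16} into 5 W_17-dot-orbits:

[[1, 11, 12, 13], [2, 4, 15], [3, 5, 6, 9, 14], [7, 8], [10, 16]]


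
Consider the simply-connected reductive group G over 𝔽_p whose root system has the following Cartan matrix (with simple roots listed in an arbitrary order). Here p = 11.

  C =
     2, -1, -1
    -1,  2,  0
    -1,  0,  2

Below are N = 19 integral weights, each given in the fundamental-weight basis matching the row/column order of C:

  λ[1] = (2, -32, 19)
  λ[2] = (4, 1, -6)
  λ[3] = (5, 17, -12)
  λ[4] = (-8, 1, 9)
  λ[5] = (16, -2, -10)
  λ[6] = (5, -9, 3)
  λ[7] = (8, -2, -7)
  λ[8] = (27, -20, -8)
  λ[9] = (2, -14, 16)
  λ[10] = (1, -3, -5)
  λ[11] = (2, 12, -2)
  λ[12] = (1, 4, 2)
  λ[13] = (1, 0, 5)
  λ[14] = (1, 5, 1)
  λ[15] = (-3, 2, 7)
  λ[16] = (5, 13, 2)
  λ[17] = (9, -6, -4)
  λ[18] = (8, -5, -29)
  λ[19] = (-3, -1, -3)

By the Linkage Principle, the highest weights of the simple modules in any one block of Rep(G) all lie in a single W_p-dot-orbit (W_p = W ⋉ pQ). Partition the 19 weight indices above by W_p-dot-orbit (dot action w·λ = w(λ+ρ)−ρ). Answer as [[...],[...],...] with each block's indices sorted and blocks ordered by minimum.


Dynkin diagram of C (from the 4 off-diagonal −1 entries): A_3.

Folding the 19 weights λ_j+ρ into Ā_11 (reps in the given 3-coord order):

  λ_1 → (2, 1, 6) · λ_2 → (0, 2, 5) · λ_3 → (0, 2, 5) · λ_4 → (2, 5, 3) · λ_5 → (2, 5, 3) · λ_6 → (2, 6, 2) · λ_7 → (2, 1, 6) · λ_8 → (2, 6, 2) · λ_9 → (2, 6, 2) · λ_10 → (2, 2, 0) · λ_11 → (2, 6, 2) · λ_12 → (2, 5, 3) · λ_13 → (2, 1, 6) · λ_14 → (2, 6, 2) · λ_15 → (2, 1, 6) · λ_16 → (2, 1, 6) · λ_17 → (2, 5, 3) · λ_18 → (2, 5, 3) · λ_19 → (2, 2, 0)

These 19 weights hit 5 W_11-dot-orbits; sizes (5, 2, 5, 5, 2):

[[1, 7, 13, 15, 16], [2, 3], [4, 5, 12, 17, 18], [6, 8, 9, 11, 14], [10, 19]]


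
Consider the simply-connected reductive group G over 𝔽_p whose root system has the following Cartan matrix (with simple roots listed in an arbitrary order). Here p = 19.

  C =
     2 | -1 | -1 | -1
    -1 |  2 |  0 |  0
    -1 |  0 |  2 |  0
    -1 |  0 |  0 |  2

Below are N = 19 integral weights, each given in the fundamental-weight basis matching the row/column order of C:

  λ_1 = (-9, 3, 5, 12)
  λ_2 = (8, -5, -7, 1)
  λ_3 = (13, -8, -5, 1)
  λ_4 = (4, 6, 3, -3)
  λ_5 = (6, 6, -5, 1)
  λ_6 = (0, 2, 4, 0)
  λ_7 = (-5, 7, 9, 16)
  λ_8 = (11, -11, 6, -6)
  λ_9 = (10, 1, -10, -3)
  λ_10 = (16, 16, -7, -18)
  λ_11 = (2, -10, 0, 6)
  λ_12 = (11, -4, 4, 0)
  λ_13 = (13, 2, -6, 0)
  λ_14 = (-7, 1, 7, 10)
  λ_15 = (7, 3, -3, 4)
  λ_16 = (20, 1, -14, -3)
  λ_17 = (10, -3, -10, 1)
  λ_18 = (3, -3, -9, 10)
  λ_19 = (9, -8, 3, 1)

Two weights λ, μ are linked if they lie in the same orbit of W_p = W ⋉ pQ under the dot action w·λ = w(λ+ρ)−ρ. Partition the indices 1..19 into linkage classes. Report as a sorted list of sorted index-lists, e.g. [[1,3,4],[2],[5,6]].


Cartan matrix: type D_4 (|W|=192); un-permuting the 4 rows.

Folding the 19 weights λ_j+ρ into Ā_19 (reps in the given 4-coord order):

  1: (2, 4, 2, 5) · 2: (1, 3, 5, 1) · 3: (3, 7, 4, 2) · 4: (3, 7, 4, 2) · 5: (3, 7, 4, 2) · 6: (1, 3, 5, 1) · 7: (2, 4, 2, 5) · 8: (3, 7, 4, 2) · 9: (0, 2, 9, 2) · 10: (0, 2, 9, 2) · 11: (1, 3, 5, 1) · 12: (1, 3, 5, 1) · 13: (1, 3, 5, 1) · 14: (2, 4, 2, 5) · 15: (2, 4, 2, 5) · 16: (0, 2, 9, 2) · 17: (0, 2, 9, 2) · 18: (2, 4, 2, 5) · 19: (3, 7, 4, 2)

The 19 indices split into 4 linkage classes (same alcove rep ⇔ same W_19-dot-orbit):

[[1, 7, 14, 15, 18], [2, 6, 11, 12, 13], [3, 4, 5, 8, 19], [9, 10, 16, 17]]


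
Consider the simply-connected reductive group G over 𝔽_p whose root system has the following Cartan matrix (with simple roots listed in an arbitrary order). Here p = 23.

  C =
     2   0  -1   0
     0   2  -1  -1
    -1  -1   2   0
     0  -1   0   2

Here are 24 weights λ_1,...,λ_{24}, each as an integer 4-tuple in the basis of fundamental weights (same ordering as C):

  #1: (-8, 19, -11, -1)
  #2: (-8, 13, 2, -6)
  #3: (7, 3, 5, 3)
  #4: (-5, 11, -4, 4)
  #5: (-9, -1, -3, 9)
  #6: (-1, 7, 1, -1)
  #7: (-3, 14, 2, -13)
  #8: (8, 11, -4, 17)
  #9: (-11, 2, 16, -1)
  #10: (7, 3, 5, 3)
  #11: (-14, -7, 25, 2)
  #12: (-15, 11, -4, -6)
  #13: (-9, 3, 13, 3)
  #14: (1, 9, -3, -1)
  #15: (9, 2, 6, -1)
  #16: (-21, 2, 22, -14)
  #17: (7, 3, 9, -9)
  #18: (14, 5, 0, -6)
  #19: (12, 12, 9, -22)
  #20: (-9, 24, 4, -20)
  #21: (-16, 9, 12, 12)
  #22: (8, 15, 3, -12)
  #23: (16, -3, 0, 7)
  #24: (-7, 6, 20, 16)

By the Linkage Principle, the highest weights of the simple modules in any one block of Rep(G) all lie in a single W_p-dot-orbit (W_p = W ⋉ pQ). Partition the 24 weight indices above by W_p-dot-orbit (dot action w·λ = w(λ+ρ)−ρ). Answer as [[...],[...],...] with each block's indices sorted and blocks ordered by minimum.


C ↔ A_4 under row/col permutation; |W(A_4)| = 120.

Folding the 24 weights λ_j+ρ into Ā_23 (reps in the given 4-coord order):

  1: (10, 3, 7, 0) · 2: (3, 5, 4, 5) · 3: (8, 4, 6, 4) · 4: (3, 5, 4, 5) · 5: (0, 8, 2, 0) · 6: (0, 8, 2, 0) · 7: (2, 3, 1, 12) · 8: (3, 5, 4, 5) · 9: (10, 3, 7, 0) · 10: (8, 4, 6, 4) · 11: (10, 3, 7, 0) · 12: (3, 5, 4, 5) · 13: (8, 4, 6, 4) · 14: (0, 8, 2, 0) · 15: (10, 3, 7, 0) · 16: (10, 3, 7, 0) · 17: (8, 4, 6, 4) · 18: (15, 1, 1, 5) · 19: (0, 8, 2, 0) · 20: (2, 3, 1, 12) · 21: (0, 8, 2, 0) · 22: (3, 5, 4, 5) · 23: (15, 1, 1, 5) · 24: (15, 1, 1, 5)

Partition of {1..24} into 6 W_23-dot-orbits:

[[1, 9, 11, 15, 16], [2, 4, 8, 12, 22], [3, 10, 13, 17], [5, 6, 14, 19, 21], [7, 20], [18, 23, 24]]
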